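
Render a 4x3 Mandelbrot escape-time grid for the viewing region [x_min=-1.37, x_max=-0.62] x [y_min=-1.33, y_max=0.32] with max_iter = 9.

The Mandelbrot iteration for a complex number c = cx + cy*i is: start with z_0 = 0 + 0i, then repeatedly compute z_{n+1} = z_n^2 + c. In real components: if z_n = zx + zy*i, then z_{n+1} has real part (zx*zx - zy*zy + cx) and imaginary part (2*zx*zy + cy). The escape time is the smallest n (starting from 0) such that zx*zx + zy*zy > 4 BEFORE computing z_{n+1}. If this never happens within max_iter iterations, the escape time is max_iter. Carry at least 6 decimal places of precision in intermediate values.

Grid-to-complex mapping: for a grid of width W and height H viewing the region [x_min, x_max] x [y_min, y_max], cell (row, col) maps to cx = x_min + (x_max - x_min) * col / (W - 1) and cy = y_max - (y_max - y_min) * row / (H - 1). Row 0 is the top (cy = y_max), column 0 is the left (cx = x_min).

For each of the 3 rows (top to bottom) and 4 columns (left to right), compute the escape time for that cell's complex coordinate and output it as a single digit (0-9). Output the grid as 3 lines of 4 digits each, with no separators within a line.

(row=0, col=0): c = -1.3700 + 0.3200i → escape time 6
(row=0, col=1): c = -1.1200 + 0.3200i → escape time 9
(row=0, col=2): c = -0.8700 + 0.3200i → escape time 9
(row=0, col=3): c = -0.6200 + 0.3200i → escape time 9
(row=1, col=0): c = -1.3700 + -0.5050i → escape time 3
(row=1, col=1): c = -1.1200 + -0.5050i → escape time 5
(row=1, col=2): c = -0.8700 + -0.5050i → escape time 5
(row=1, col=3): c = -0.6200 + -0.5050i → escape time 9
(row=2, col=0): c = -1.3700 + -1.3300i → escape time 2
(row=2, col=1): c = -1.1200 + -1.3300i → escape time 2
(row=2, col=2): c = -0.8700 + -1.3300i → escape time 2
(row=2, col=3): c = -0.6200 + -1.3300i → escape time 2

Answer: 6999
3559
2222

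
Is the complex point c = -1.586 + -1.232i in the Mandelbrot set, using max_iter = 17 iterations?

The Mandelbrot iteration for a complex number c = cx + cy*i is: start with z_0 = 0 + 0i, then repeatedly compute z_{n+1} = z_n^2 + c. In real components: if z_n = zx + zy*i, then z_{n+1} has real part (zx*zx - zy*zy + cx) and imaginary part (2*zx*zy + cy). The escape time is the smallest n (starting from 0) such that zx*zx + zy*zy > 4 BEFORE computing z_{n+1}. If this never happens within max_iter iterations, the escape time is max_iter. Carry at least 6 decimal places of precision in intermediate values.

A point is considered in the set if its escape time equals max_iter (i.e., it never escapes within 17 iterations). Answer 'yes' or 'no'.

z_0 = 0 + 0i, c = -1.5860 + -1.2320i
Iter 1: z = -1.5860 + -1.2320i, |z|^2 = 4.0332
Escaped at iteration 1

Answer: no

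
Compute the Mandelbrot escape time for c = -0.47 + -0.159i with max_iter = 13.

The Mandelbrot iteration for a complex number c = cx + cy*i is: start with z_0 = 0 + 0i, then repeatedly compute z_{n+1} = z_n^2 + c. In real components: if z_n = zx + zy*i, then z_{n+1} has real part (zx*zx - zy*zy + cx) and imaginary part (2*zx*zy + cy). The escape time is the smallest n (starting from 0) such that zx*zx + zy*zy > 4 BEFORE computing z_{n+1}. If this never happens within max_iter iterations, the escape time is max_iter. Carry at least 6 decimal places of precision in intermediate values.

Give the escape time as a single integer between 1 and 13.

z_0 = 0 + 0i, c = -0.4700 + -0.1590i
Iter 1: z = -0.4700 + -0.1590i, |z|^2 = 0.2462
Iter 2: z = -0.2744 + -0.0095i, |z|^2 = 0.0754
Iter 3: z = -0.3948 + -0.1538i, |z|^2 = 0.1795
Iter 4: z = -0.3378 + -0.0376i, |z|^2 = 0.1155
Iter 5: z = -0.3573 + -0.1336i, |z|^2 = 0.1455
Iter 6: z = -0.3602 + -0.0635i, |z|^2 = 0.1338
Iter 7: z = -0.3443 + -0.1132i, |z|^2 = 0.1314
Iter 8: z = -0.3643 + -0.0810i, |z|^2 = 0.1393
Iter 9: z = -0.3439 + -0.1000i, |z|^2 = 0.1282
Iter 10: z = -0.3618 + -0.0902i, |z|^2 = 0.1390
Iter 11: z = -0.3473 + -0.0937i, |z|^2 = 0.1294
Iter 12: z = -0.3582 + -0.0939i, |z|^2 = 0.1371

Answer: 13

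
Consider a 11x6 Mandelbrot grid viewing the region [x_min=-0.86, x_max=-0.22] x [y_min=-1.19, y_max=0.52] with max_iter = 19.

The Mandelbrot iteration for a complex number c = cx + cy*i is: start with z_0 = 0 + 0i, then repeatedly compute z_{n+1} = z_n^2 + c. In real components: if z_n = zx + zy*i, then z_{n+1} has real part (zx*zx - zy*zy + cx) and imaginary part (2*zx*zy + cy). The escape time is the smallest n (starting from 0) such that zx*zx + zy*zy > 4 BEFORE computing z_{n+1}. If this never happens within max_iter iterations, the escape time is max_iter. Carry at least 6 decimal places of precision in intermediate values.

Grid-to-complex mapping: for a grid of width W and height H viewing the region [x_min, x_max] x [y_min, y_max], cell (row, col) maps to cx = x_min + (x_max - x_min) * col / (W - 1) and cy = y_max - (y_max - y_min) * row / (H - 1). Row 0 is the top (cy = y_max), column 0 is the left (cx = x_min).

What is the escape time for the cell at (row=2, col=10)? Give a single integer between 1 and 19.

Answer: 19

Derivation:
z_0 = 0 + 0i, c = -0.2200 + -0.1640i
Iter 1: z = -0.2200 + -0.1640i, |z|^2 = 0.0753
Iter 2: z = -0.1985 + -0.0918i, |z|^2 = 0.0478
Iter 3: z = -0.1890 + -0.1275i, |z|^2 = 0.0520
Iter 4: z = -0.2005 + -0.1158i, |z|^2 = 0.0536
Iter 5: z = -0.1932 + -0.1176i, |z|^2 = 0.0511
Iter 6: z = -0.1965 + -0.1186i, |z|^2 = 0.0527
Iter 7: z = -0.1954 + -0.1174i, |z|^2 = 0.0520
Iter 8: z = -0.1956 + -0.1181i, |z|^2 = 0.0522
Iter 9: z = -0.1957 + -0.1178i, |z|^2 = 0.0522
Iter 10: z = -0.1956 + -0.1179i, |z|^2 = 0.0522
Iter 11: z = -0.1956 + -0.1179i, |z|^2 = 0.0522
Iter 12: z = -0.1956 + -0.1179i, |z|^2 = 0.0522
Iter 13: z = -0.1956 + -0.1179i, |z|^2 = 0.0522
Iter 14: z = -0.1956 + -0.1179i, |z|^2 = 0.0522
Iter 15: z = -0.1956 + -0.1179i, |z|^2 = 0.0522
Iter 16: z = -0.1956 + -0.1179i, |z|^2 = 0.0522
Iter 17: z = -0.1956 + -0.1179i, |z|^2 = 0.0522
Iter 18: z = -0.1956 + -0.1179i, |z|^2 = 0.0522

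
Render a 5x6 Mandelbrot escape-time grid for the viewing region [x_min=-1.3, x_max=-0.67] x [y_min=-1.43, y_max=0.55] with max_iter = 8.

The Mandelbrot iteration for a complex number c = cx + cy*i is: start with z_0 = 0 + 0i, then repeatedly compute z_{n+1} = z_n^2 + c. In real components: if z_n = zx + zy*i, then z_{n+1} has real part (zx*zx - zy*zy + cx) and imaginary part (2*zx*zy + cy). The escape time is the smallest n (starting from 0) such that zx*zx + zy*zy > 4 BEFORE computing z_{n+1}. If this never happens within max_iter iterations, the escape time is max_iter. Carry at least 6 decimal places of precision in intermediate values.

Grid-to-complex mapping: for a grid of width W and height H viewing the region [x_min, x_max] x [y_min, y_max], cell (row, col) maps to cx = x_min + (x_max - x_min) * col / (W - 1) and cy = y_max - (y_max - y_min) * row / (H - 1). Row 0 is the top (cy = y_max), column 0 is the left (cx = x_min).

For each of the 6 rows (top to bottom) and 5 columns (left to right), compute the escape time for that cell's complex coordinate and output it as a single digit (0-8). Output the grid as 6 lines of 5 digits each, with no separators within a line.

Answer: 34557
88888
78888
33456
33333
22222

Derivation:
(row=0, col=0): c = -1.3000 + 0.5500i → escape time 3
(row=0, col=1): c = -1.1425 + 0.5500i → escape time 4
(row=0, col=2): c = -0.9850 + 0.5500i → escape time 5
(row=0, col=3): c = -0.8275 + 0.5500i → escape time 5
(row=0, col=4): c = -0.6700 + 0.5500i → escape time 7
(row=1, col=0): c = -1.3000 + 0.1540i → escape time 8
(row=1, col=1): c = -1.1425 + 0.1540i → escape time 8
(row=1, col=2): c = -0.9850 + 0.1540i → escape time 8
(row=1, col=3): c = -0.8275 + 0.1540i → escape time 8
(row=1, col=4): c = -0.6700 + 0.1540i → escape time 8
(row=2, col=0): c = -1.3000 + -0.2420i → escape time 7
(row=2, col=1): c = -1.1425 + -0.2420i → escape time 8
(row=2, col=2): c = -0.9850 + -0.2420i → escape time 8
(row=2, col=3): c = -0.8275 + -0.2420i → escape time 8
(row=2, col=4): c = -0.6700 + -0.2420i → escape time 8
(row=3, col=0): c = -1.3000 + -0.6380i → escape time 3
(row=3, col=1): c = -1.1425 + -0.6380i → escape time 3
(row=3, col=2): c = -0.9850 + -0.6380i → escape time 4
(row=3, col=3): c = -0.8275 + -0.6380i → escape time 5
(row=3, col=4): c = -0.6700 + -0.6380i → escape time 6
(row=4, col=0): c = -1.3000 + -1.0340i → escape time 3
(row=4, col=1): c = -1.1425 + -1.0340i → escape time 3
(row=4, col=2): c = -0.9850 + -1.0340i → escape time 3
(row=4, col=3): c = -0.8275 + -1.0340i → escape time 3
(row=4, col=4): c = -0.6700 + -1.0340i → escape time 3
(row=5, col=0): c = -1.3000 + -1.4300i → escape time 2
(row=5, col=1): c = -1.1425 + -1.4300i → escape time 2
(row=5, col=2): c = -0.9850 + -1.4300i → escape time 2
(row=5, col=3): c = -0.8275 + -1.4300i → escape time 2
(row=5, col=4): c = -0.6700 + -1.4300i → escape time 2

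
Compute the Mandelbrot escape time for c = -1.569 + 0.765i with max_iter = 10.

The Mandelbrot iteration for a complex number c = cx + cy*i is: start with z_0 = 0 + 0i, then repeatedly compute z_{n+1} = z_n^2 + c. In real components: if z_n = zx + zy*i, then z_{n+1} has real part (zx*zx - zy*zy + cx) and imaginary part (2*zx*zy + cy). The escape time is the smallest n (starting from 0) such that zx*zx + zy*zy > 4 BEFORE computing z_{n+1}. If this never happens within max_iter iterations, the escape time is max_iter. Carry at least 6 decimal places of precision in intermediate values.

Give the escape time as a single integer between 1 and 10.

z_0 = 0 + 0i, c = -1.5690 + 0.7650i
Iter 1: z = -1.5690 + 0.7650i, |z|^2 = 3.0470
Iter 2: z = 0.3075 + -1.6356i, |z|^2 = 2.7697
Iter 3: z = -4.1495 + -0.2410i, |z|^2 = 17.2765
Escaped at iteration 3

Answer: 3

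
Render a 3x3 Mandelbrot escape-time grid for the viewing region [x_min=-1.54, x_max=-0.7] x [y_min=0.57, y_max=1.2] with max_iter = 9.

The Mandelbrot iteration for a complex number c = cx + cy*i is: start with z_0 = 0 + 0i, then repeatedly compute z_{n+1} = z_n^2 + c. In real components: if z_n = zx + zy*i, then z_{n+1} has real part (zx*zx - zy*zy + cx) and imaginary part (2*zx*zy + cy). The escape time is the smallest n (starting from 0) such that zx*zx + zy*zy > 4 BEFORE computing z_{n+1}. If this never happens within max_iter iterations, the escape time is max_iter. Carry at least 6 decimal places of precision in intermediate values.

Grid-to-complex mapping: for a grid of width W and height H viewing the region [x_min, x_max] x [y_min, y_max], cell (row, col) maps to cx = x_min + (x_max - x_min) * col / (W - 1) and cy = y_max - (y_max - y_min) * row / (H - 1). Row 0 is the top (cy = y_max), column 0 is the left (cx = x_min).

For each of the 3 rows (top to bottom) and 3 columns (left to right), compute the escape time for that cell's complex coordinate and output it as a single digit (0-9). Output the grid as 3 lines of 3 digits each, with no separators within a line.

(row=0, col=0): c = -1.5400 + 1.2000i → escape time 2
(row=0, col=1): c = -1.1200 + 1.2000i → escape time 3
(row=0, col=2): c = -0.7000 + 1.2000i → escape time 3
(row=1, col=0): c = -1.5400 + 0.8850i → escape time 3
(row=1, col=1): c = -1.1200 + 0.8850i → escape time 3
(row=1, col=2): c = -0.7000 + 0.8850i → escape time 4
(row=2, col=0): c = -1.5400 + 0.5700i → escape time 3
(row=2, col=1): c = -1.1200 + 0.5700i → escape time 4
(row=2, col=2): c = -0.7000 + 0.5700i → escape time 6

Answer: 233
334
346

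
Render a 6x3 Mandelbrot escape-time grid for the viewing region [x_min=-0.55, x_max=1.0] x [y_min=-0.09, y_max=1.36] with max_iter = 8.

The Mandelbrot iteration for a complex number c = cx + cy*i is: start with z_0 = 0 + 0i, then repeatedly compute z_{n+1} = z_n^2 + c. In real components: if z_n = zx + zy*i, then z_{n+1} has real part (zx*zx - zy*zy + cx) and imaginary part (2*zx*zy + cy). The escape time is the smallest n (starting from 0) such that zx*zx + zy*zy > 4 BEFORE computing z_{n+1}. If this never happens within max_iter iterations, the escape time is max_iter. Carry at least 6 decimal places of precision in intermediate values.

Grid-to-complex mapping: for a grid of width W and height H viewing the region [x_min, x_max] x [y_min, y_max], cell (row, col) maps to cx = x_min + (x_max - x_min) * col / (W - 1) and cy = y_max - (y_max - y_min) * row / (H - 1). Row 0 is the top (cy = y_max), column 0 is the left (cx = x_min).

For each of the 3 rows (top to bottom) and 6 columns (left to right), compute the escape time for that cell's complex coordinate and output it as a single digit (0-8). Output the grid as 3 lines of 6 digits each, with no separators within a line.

Answer: 222222
888832
888832

Derivation:
(row=0, col=0): c = -0.5500 + 1.3600i → escape time 2
(row=0, col=1): c = -0.2400 + 1.3600i → escape time 2
(row=0, col=2): c = 0.0700 + 1.3600i → escape time 2
(row=0, col=3): c = 0.3800 + 1.3600i → escape time 2
(row=0, col=4): c = 0.6900 + 1.3600i → escape time 2
(row=0, col=5): c = 1.0000 + 1.3600i → escape time 2
(row=1, col=0): c = -0.5500 + 0.6350i → escape time 8
(row=1, col=1): c = -0.2400 + 0.6350i → escape time 8
(row=1, col=2): c = 0.0700 + 0.6350i → escape time 8
(row=1, col=3): c = 0.3800 + 0.6350i → escape time 8
(row=1, col=4): c = 0.6900 + 0.6350i → escape time 3
(row=1, col=5): c = 1.0000 + 0.6350i → escape time 2
(row=2, col=0): c = -0.5500 + -0.0900i → escape time 8
(row=2, col=1): c = -0.2400 + -0.0900i → escape time 8
(row=2, col=2): c = 0.0700 + -0.0900i → escape time 8
(row=2, col=3): c = 0.3800 + -0.0900i → escape time 8
(row=2, col=4): c = 0.6900 + -0.0900i → escape time 3
(row=2, col=5): c = 1.0000 + -0.0900i → escape time 2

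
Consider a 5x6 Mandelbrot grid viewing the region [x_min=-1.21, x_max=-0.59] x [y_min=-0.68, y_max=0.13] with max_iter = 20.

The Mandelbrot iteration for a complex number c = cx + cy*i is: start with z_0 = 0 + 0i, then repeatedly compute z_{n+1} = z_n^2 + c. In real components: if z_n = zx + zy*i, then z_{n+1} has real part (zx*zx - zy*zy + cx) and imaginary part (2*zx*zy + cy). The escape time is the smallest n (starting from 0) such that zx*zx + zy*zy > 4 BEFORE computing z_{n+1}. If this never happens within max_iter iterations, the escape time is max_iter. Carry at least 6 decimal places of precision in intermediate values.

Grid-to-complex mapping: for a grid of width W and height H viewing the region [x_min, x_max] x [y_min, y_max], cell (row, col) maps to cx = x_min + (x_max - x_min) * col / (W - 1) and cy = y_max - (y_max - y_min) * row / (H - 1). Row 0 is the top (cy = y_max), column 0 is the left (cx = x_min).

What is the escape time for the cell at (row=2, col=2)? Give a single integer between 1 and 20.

z_0 = 0 + 0i, c = -0.9000 + -0.1940i
Iter 1: z = -0.9000 + -0.1940i, |z|^2 = 0.8476
Iter 2: z = -0.1276 + 0.1552i, |z|^2 = 0.0404
Iter 3: z = -0.9078 + -0.2336i, |z|^2 = 0.8787
Iter 4: z = -0.1305 + 0.2302i, |z|^2 = 0.0700
Iter 5: z = -0.9359 + -0.2541i, |z|^2 = 0.9405
Iter 6: z = -0.0886 + 0.2816i, |z|^2 = 0.0871
Iter 7: z = -0.9714 + -0.2439i, |z|^2 = 1.0032
Iter 8: z = -0.0158 + 0.2798i, |z|^2 = 0.0785
Iter 9: z = -0.9780 + -0.2028i, |z|^2 = 0.9977
Iter 10: z = 0.0154 + 0.2027i, |z|^2 = 0.0413
Iter 11: z = -0.9409 + -0.1877i, |z|^2 = 0.9205
Iter 12: z = -0.0500 + 0.1593i, |z|^2 = 0.0279
Iter 13: z = -0.9229 + -0.2099i, |z|^2 = 0.8958
Iter 14: z = -0.0924 + 0.1935i, |z|^2 = 0.0460
Iter 15: z = -0.9289 + -0.2298i, |z|^2 = 0.9156
Iter 16: z = -0.0899 + 0.2328i, |z|^2 = 0.0623
Iter 17: z = -0.9461 + -0.2359i, |z|^2 = 0.9508
Iter 18: z = -0.0605 + 0.2523i, |z|^2 = 0.0673
Iter 19: z = -0.9600 + -0.2245i, |z|^2 = 0.9720

Answer: 20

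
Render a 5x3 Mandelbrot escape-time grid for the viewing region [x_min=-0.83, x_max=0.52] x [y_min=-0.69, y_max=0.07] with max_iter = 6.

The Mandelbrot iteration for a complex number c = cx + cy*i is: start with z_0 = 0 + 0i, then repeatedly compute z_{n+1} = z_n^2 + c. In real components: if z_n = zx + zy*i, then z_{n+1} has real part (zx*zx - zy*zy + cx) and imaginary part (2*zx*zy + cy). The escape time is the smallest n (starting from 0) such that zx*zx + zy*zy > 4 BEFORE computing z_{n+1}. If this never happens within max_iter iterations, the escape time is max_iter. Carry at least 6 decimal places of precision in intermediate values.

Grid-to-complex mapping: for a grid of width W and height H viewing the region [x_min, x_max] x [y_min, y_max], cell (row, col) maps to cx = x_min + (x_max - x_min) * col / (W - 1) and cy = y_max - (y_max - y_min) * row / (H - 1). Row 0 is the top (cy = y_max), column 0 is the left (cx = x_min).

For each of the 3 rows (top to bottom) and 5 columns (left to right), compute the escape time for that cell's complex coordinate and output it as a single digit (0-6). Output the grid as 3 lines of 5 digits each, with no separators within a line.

(row=0, col=0): c = -0.8300 + 0.0700i → escape time 6
(row=0, col=1): c = -0.4925 + 0.0700i → escape time 6
(row=0, col=2): c = -0.1550 + 0.0700i → escape time 6
(row=0, col=3): c = 0.1825 + 0.0700i → escape time 6
(row=0, col=4): c = 0.5200 + 0.0700i → escape time 5
(row=1, col=0): c = -0.8300 + -0.3100i → escape time 6
(row=1, col=1): c = -0.4925 + -0.3100i → escape time 6
(row=1, col=2): c = -0.1550 + -0.3100i → escape time 6
(row=1, col=3): c = 0.1825 + -0.3100i → escape time 6
(row=1, col=4): c = 0.5200 + -0.3100i → escape time 5
(row=2, col=0): c = -0.8300 + -0.6900i → escape time 4
(row=2, col=1): c = -0.4925 + -0.6900i → escape time 6
(row=2, col=2): c = -0.1550 + -0.6900i → escape time 6
(row=2, col=3): c = 0.1825 + -0.6900i → escape time 6
(row=2, col=4): c = 0.5200 + -0.6900i → escape time 3

Answer: 66665
66665
46663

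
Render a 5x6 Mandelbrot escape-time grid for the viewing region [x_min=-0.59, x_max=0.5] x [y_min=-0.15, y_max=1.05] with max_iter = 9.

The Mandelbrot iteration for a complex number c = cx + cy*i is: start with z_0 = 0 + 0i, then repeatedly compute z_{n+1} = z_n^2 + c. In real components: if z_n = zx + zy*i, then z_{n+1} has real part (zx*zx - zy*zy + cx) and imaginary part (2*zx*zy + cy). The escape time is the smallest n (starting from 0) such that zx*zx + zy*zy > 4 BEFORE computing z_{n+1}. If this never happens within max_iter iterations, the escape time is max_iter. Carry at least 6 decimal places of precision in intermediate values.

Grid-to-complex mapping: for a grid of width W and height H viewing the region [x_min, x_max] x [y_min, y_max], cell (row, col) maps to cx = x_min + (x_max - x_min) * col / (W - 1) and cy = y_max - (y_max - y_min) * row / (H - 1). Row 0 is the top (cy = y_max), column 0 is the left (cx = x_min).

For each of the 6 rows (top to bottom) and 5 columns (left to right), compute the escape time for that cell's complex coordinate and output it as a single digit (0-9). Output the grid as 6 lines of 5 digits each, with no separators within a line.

Answer: 45632
48953
99995
99996
99995
99995

Derivation:
(row=0, col=0): c = -0.5900 + 1.0500i → escape time 4
(row=0, col=1): c = -0.3175 + 1.0500i → escape time 5
(row=0, col=2): c = -0.0450 + 1.0500i → escape time 6
(row=0, col=3): c = 0.2275 + 1.0500i → escape time 3
(row=0, col=4): c = 0.5000 + 1.0500i → escape time 2
(row=1, col=0): c = -0.5900 + 0.8100i → escape time 4
(row=1, col=1): c = -0.3175 + 0.8100i → escape time 8
(row=1, col=2): c = -0.0450 + 0.8100i → escape time 9
(row=1, col=3): c = 0.2275 + 0.8100i → escape time 5
(row=1, col=4): c = 0.5000 + 0.8100i → escape time 3
(row=2, col=0): c = -0.5900 + 0.5700i → escape time 9
(row=2, col=1): c = -0.3175 + 0.5700i → escape time 9
(row=2, col=2): c = -0.0450 + 0.5700i → escape time 9
(row=2, col=3): c = 0.2275 + 0.5700i → escape time 9
(row=2, col=4): c = 0.5000 + 0.5700i → escape time 5
(row=3, col=0): c = -0.5900 + 0.3300i → escape time 9
(row=3, col=1): c = -0.3175 + 0.3300i → escape time 9
(row=3, col=2): c = -0.0450 + 0.3300i → escape time 9
(row=3, col=3): c = 0.2275 + 0.3300i → escape time 9
(row=3, col=4): c = 0.5000 + 0.3300i → escape time 6
(row=4, col=0): c = -0.5900 + 0.0900i → escape time 9
(row=4, col=1): c = -0.3175 + 0.0900i → escape time 9
(row=4, col=2): c = -0.0450 + 0.0900i → escape time 9
(row=4, col=3): c = 0.2275 + 0.0900i → escape time 9
(row=4, col=4): c = 0.5000 + 0.0900i → escape time 5
(row=5, col=0): c = -0.5900 + -0.1500i → escape time 9
(row=5, col=1): c = -0.3175 + -0.1500i → escape time 9
(row=5, col=2): c = -0.0450 + -0.1500i → escape time 9
(row=5, col=3): c = 0.2275 + -0.1500i → escape time 9
(row=5, col=4): c = 0.5000 + -0.1500i → escape time 5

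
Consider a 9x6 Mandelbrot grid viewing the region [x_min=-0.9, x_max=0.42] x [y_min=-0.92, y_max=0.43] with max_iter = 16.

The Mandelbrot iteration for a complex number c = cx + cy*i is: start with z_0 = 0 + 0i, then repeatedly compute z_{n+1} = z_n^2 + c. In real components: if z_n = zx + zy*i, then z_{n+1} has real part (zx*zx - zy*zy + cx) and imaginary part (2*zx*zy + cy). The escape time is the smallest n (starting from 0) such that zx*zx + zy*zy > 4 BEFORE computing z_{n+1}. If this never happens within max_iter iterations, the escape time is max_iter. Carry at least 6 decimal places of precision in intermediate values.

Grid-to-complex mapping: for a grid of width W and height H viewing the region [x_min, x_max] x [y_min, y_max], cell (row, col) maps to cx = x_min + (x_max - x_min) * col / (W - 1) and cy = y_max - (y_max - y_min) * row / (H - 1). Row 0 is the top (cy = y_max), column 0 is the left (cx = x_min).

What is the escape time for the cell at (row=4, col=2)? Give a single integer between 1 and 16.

z_0 = 0 + 0i, c = -0.5700 + -0.6500i
Iter 1: z = -0.5700 + -0.6500i, |z|^2 = 0.7474
Iter 2: z = -0.6676 + 0.0910i, |z|^2 = 0.4540
Iter 3: z = -0.1326 + -0.7715i, |z|^2 = 0.6128
Iter 4: z = -1.1476 + -0.4454i, |z|^2 = 1.5155
Iter 5: z = 0.5487 + 0.3723i, |z|^2 = 0.4397
Iter 6: z = -0.4076 + -0.2414i, |z|^2 = 0.2244
Iter 7: z = -0.4622 + -0.4532i, |z|^2 = 0.4190
Iter 8: z = -0.5618 + -0.2311i, |z|^2 = 0.3690
Iter 9: z = -0.3078 + -0.3903i, |z|^2 = 0.2471
Iter 10: z = -0.6276 + -0.4097i, |z|^2 = 0.5618
Iter 11: z = -0.3440 + -0.1357i, |z|^2 = 0.1367
Iter 12: z = -0.4701 + -0.5567i, |z|^2 = 0.5309
Iter 13: z = -0.6589 + -0.1266i, |z|^2 = 0.4502
Iter 14: z = -0.1519 + -0.4831i, |z|^2 = 0.2565
Iter 15: z = -0.7804 + -0.5032i, |z|^2 = 0.8622

Answer: 16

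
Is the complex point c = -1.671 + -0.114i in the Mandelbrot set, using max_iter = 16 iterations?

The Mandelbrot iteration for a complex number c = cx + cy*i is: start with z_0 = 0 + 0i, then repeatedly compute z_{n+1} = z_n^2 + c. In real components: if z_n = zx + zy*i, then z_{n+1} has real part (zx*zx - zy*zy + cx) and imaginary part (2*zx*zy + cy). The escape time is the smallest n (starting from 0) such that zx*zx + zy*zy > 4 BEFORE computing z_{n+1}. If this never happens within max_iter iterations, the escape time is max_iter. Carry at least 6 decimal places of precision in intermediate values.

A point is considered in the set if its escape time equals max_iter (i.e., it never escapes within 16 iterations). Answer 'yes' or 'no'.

z_0 = 0 + 0i, c = -1.6710 + -0.1140i
Iter 1: z = -1.6710 + -0.1140i, |z|^2 = 2.8052
Iter 2: z = 1.1082 + 0.2670i, |z|^2 = 1.2995
Iter 3: z = -0.5141 + 0.4778i, |z|^2 = 0.4925
Iter 4: z = -1.6350 + -0.6052i, |z|^2 = 3.0395
Iter 5: z = 0.6359 + 1.8651i, |z|^2 = 3.8829
Iter 6: z = -4.7452 + 2.2581i, |z|^2 = 27.6154
Escaped at iteration 6

Answer: no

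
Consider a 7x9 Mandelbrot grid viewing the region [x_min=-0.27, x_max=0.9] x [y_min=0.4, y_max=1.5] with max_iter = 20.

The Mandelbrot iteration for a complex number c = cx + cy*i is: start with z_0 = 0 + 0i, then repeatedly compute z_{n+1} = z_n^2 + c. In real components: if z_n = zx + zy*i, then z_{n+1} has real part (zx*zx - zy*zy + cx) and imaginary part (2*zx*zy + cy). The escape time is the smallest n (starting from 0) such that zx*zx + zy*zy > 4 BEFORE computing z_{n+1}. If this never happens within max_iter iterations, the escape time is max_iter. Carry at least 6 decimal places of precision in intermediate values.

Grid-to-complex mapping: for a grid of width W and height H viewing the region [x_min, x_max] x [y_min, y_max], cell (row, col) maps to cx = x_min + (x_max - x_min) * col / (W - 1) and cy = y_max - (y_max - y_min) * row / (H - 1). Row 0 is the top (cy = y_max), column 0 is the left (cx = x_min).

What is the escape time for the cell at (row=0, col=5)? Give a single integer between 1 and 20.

Answer: 2

Derivation:
z_0 = 0 + 0i, c = 0.7050 + 1.5000i
Iter 1: z = 0.7050 + 1.5000i, |z|^2 = 2.7470
Iter 2: z = -1.0480 + 3.6150i, |z|^2 = 14.1665
Escaped at iteration 2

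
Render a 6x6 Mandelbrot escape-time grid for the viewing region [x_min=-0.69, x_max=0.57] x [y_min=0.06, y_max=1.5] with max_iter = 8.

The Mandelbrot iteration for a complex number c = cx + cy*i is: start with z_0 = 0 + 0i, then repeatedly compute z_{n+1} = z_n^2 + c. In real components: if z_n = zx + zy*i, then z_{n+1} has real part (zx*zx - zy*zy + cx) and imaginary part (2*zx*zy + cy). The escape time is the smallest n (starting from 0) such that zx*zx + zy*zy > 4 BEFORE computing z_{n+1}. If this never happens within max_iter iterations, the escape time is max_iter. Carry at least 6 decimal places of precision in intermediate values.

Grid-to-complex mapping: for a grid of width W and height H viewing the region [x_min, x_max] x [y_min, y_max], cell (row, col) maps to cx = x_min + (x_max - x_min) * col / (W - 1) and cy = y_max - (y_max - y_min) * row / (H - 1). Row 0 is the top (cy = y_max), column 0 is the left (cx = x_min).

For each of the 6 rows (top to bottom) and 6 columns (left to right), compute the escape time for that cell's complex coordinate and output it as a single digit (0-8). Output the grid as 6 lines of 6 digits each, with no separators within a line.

Answer: 222222
333322
458543
688883
888884
888884

Derivation:
(row=0, col=0): c = -0.6900 + 1.5000i → escape time 2
(row=0, col=1): c = -0.4380 + 1.5000i → escape time 2
(row=0, col=2): c = -0.1860 + 1.5000i → escape time 2
(row=0, col=3): c = 0.0660 + 1.5000i → escape time 2
(row=0, col=4): c = 0.3180 + 1.5000i → escape time 2
(row=0, col=5): c = 0.5700 + 1.5000i → escape time 2
(row=1, col=0): c = -0.6900 + 1.2120i → escape time 3
(row=1, col=1): c = -0.4380 + 1.2120i → escape time 3
(row=1, col=2): c = -0.1860 + 1.2120i → escape time 3
(row=1, col=3): c = 0.0660 + 1.2120i → escape time 3
(row=1, col=4): c = 0.3180 + 1.2120i → escape time 2
(row=1, col=5): c = 0.5700 + 1.2120i → escape time 2
(row=2, col=0): c = -0.6900 + 0.9240i → escape time 4
(row=2, col=1): c = -0.4380 + 0.9240i → escape time 5
(row=2, col=2): c = -0.1860 + 0.9240i → escape time 8
(row=2, col=3): c = 0.0660 + 0.9240i → escape time 5
(row=2, col=4): c = 0.3180 + 0.9240i → escape time 4
(row=2, col=5): c = 0.5700 + 0.9240i → escape time 3
(row=3, col=0): c = -0.6900 + 0.6360i → escape time 6
(row=3, col=1): c = -0.4380 + 0.6360i → escape time 8
(row=3, col=2): c = -0.1860 + 0.6360i → escape time 8
(row=3, col=3): c = 0.0660 + 0.6360i → escape time 8
(row=3, col=4): c = 0.3180 + 0.6360i → escape time 8
(row=3, col=5): c = 0.5700 + 0.6360i → escape time 3
(row=4, col=0): c = -0.6900 + 0.3480i → escape time 8
(row=4, col=1): c = -0.4380 + 0.3480i → escape time 8
(row=4, col=2): c = -0.1860 + 0.3480i → escape time 8
(row=4, col=3): c = 0.0660 + 0.3480i → escape time 8
(row=4, col=4): c = 0.3180 + 0.3480i → escape time 8
(row=4, col=5): c = 0.5700 + 0.3480i → escape time 4
(row=5, col=0): c = -0.6900 + 0.0600i → escape time 8
(row=5, col=1): c = -0.4380 + 0.0600i → escape time 8
(row=5, col=2): c = -0.1860 + 0.0600i → escape time 8
(row=5, col=3): c = 0.0660 + 0.0600i → escape time 8
(row=5, col=4): c = 0.3180 + 0.0600i → escape time 8
(row=5, col=5): c = 0.5700 + 0.0600i → escape time 4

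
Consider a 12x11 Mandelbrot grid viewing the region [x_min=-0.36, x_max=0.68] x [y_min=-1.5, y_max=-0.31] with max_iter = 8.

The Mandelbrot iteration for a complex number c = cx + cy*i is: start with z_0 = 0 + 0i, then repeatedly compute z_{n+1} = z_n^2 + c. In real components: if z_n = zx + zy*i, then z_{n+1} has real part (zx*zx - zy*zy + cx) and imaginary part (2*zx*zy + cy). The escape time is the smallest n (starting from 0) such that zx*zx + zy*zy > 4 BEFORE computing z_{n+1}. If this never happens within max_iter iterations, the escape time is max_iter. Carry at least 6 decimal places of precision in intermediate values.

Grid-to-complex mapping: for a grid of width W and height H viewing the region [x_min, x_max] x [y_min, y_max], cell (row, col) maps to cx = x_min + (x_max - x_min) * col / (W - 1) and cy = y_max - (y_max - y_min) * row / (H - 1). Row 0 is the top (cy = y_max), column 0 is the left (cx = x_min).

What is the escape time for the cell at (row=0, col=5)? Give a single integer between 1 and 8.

Answer: 8

Derivation:
z_0 = 0 + 0i, c = 0.1127 + -0.3100i
Iter 1: z = 0.1127 + -0.3100i, |z|^2 = 0.1088
Iter 2: z = 0.0293 + -0.3799i, |z|^2 = 0.1452
Iter 3: z = -0.0307 + -0.3323i, |z|^2 = 0.1114
Iter 4: z = 0.0033 + -0.2896i, |z|^2 = 0.0839
Iter 5: z = 0.0289 + -0.3119i, |z|^2 = 0.0981
Iter 6: z = 0.0163 + -0.3280i, |z|^2 = 0.1079
Iter 7: z = 0.0054 + -0.3207i, |z|^2 = 0.1029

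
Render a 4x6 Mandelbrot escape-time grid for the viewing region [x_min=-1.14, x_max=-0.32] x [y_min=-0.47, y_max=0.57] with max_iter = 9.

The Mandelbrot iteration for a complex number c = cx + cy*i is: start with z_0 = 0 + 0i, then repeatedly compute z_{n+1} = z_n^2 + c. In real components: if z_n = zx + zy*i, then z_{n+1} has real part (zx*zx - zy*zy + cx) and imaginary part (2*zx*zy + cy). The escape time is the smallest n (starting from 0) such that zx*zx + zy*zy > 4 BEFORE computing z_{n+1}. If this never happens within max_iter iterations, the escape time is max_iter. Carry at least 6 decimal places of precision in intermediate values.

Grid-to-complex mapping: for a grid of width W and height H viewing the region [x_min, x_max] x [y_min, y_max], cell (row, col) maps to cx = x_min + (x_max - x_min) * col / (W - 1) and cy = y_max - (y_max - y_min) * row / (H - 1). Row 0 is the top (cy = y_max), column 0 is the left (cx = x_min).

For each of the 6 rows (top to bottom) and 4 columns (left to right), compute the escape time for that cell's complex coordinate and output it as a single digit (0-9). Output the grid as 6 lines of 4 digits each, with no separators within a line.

(row=0, col=0): c = -1.1400 + 0.5700i → escape time 4
(row=0, col=1): c = -0.8667 + 0.5700i → escape time 5
(row=0, col=2): c = -0.5933 + 0.5700i → escape time 9
(row=0, col=3): c = -0.3200 + 0.5700i → escape time 9
(row=1, col=0): c = -1.1400 + 0.3620i → escape time 7
(row=1, col=1): c = -0.8667 + 0.3620i → escape time 7
(row=1, col=2): c = -0.5933 + 0.3620i → escape time 9
(row=1, col=3): c = -0.3200 + 0.3620i → escape time 9
(row=2, col=0): c = -1.1400 + 0.1540i → escape time 9
(row=2, col=1): c = -0.8667 + 0.1540i → escape time 9
(row=2, col=2): c = -0.5933 + 0.1540i → escape time 9
(row=2, col=3): c = -0.3200 + 0.1540i → escape time 9
(row=3, col=0): c = -1.1400 + -0.0540i → escape time 9
(row=3, col=1): c = -0.8667 + -0.0540i → escape time 9
(row=3, col=2): c = -0.5933 + -0.0540i → escape time 9
(row=3, col=3): c = -0.3200 + -0.0540i → escape time 9
(row=4, col=0): c = -1.1400 + -0.2620i → escape time 9
(row=4, col=1): c = -0.8667 + -0.2620i → escape time 9
(row=4, col=2): c = -0.5933 + -0.2620i → escape time 9
(row=4, col=3): c = -0.3200 + -0.2620i → escape time 9
(row=5, col=0): c = -1.1400 + -0.4700i → escape time 5
(row=5, col=1): c = -0.8667 + -0.4700i → escape time 6
(row=5, col=2): c = -0.5933 + -0.4700i → escape time 9
(row=5, col=3): c = -0.3200 + -0.4700i → escape time 9

Answer: 4599
7799
9999
9999
9999
5699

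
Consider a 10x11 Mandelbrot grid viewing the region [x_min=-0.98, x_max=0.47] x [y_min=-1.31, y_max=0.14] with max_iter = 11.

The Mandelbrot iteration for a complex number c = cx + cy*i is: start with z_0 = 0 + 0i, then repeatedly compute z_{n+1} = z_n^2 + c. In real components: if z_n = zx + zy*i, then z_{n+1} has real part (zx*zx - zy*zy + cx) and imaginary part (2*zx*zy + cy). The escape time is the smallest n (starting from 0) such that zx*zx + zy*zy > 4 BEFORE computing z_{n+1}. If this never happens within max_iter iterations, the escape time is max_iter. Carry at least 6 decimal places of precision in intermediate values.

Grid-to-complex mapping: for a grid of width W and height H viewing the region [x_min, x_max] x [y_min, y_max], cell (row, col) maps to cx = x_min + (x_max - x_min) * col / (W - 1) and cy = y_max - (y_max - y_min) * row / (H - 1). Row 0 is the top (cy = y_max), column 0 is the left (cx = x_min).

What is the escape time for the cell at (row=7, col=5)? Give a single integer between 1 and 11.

z_0 = 0 + 0i, c = -0.1744 + -0.8750i
Iter 1: z = -0.1744 + -0.8750i, |z|^2 = 0.7961
Iter 2: z = -0.9096 + -0.5697i, |z|^2 = 1.1520
Iter 3: z = 0.3284 + 0.1615i, |z|^2 = 0.1339
Iter 4: z = -0.0927 + -0.7689i, |z|^2 = 0.5998
Iter 5: z = -0.7571 + -0.7325i, |z|^2 = 1.1098
Iter 6: z = -0.1378 + 0.2342i, |z|^2 = 0.0738
Iter 7: z = -0.2103 + -0.9395i, |z|^2 = 0.9269
Iter 8: z = -1.0129 + -0.4798i, |z|^2 = 1.2562
Iter 9: z = 0.6213 + 0.0971i, |z|^2 = 0.3954
Iter 10: z = 0.2022 + -0.7544i, |z|^2 = 0.6099

Answer: 11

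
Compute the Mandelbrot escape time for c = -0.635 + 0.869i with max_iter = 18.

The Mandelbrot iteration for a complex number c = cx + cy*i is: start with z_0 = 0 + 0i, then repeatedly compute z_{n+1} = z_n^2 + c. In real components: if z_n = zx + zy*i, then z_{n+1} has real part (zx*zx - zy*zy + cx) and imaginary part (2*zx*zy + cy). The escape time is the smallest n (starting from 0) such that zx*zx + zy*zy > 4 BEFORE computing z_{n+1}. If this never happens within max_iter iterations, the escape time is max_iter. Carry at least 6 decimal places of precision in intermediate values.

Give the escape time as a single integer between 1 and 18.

z_0 = 0 + 0i, c = -0.6350 + 0.8690i
Iter 1: z = -0.6350 + 0.8690i, |z|^2 = 1.1584
Iter 2: z = -0.9869 + -0.2346i, |z|^2 = 1.0291
Iter 3: z = 0.2840 + 1.3321i, |z|^2 = 1.8552
Iter 4: z = -2.3289 + 1.6256i, |z|^2 = 8.0665
Escaped at iteration 4

Answer: 4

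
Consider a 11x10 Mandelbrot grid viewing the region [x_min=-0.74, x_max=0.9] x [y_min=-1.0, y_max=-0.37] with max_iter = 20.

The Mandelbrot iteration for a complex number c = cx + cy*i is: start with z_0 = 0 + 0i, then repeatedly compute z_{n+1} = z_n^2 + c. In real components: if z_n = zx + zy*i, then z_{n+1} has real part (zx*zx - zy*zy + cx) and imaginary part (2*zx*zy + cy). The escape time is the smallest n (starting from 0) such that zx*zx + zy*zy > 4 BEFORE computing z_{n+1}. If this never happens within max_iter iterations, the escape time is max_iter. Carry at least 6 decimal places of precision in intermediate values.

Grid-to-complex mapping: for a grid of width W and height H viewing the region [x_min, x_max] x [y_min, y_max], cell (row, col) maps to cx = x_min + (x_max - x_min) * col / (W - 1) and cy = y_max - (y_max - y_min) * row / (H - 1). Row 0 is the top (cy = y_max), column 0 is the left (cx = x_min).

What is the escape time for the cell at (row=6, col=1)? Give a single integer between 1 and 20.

z_0 = 0 + 0i, c = -0.5760 + -0.7900i
Iter 1: z = -0.5760 + -0.7900i, |z|^2 = 0.9559
Iter 2: z = -0.8683 + 0.1201i, |z|^2 = 0.7684
Iter 3: z = 0.1636 + -0.9985i, |z|^2 = 1.0238
Iter 4: z = -1.5463 + -1.1167i, |z|^2 = 3.6380
Iter 5: z = 0.5682 + 2.6634i, |z|^2 = 7.4166
Escaped at iteration 5

Answer: 5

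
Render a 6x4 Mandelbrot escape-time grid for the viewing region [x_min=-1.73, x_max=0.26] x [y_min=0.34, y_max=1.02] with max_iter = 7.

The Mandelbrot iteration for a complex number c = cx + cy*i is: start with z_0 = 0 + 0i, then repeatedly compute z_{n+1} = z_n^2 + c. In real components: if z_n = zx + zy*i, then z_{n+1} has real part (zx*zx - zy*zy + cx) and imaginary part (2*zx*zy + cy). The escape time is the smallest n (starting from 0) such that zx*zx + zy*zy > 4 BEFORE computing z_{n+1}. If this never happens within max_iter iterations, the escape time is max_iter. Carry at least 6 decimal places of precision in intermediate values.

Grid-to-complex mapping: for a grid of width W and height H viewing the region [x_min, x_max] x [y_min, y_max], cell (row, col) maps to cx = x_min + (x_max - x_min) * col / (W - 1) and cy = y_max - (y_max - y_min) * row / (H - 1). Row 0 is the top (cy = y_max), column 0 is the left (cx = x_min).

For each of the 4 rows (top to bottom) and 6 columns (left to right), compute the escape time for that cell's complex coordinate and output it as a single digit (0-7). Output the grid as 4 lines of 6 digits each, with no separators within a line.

(row=0, col=0): c = -1.7300 + 1.0200i → escape time 1
(row=0, col=1): c = -1.3320 + 1.0200i → escape time 3
(row=0, col=2): c = -0.9340 + 1.0200i → escape time 3
(row=0, col=3): c = -0.5360 + 1.0200i → escape time 4
(row=0, col=4): c = -0.1380 + 1.0200i → escape time 7
(row=0, col=5): c = 0.2600 + 1.0200i → escape time 3
(row=1, col=0): c = -1.7300 + 0.7933i → escape time 2
(row=1, col=1): c = -1.3320 + 0.7933i → escape time 3
(row=1, col=2): c = -0.9340 + 0.7933i → escape time 4
(row=1, col=3): c = -0.5360 + 0.7933i → escape time 5
(row=1, col=4): c = -0.1380 + 0.7933i → escape time 7
(row=1, col=5): c = 0.2600 + 0.7933i → escape time 5
(row=2, col=0): c = -1.7300 + 0.5667i → escape time 3
(row=2, col=1): c = -1.3320 + 0.5667i → escape time 3
(row=2, col=2): c = -0.9340 + 0.5667i → escape time 5
(row=2, col=3): c = -0.5360 + 0.5667i → escape time 7
(row=2, col=4): c = -0.1380 + 0.5667i → escape time 7
(row=2, col=5): c = 0.2600 + 0.5667i → escape time 7
(row=3, col=0): c = -1.7300 + 0.3400i → escape time 4
(row=3, col=1): c = -1.3320 + 0.3400i → escape time 6
(row=3, col=2): c = -0.9340 + 0.3400i → escape time 7
(row=3, col=3): c = -0.5360 + 0.3400i → escape time 7
(row=3, col=4): c = -0.1380 + 0.3400i → escape time 7
(row=3, col=5): c = 0.2600 + 0.3400i → escape time 7

Answer: 133473
234575
335777
467777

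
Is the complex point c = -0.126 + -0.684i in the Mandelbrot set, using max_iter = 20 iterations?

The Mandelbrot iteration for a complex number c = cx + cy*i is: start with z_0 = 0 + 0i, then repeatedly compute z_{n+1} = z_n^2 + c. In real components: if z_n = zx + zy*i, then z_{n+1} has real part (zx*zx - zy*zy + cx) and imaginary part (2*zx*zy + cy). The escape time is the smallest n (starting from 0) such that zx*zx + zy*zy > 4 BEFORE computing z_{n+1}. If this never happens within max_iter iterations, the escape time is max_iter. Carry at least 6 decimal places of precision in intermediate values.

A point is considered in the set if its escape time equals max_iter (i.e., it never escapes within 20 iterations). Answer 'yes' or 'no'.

Answer: yes

Derivation:
z_0 = 0 + 0i, c = -0.1260 + -0.6840i
Iter 1: z = -0.1260 + -0.6840i, |z|^2 = 0.4837
Iter 2: z = -0.5780 + -0.5116i, |z|^2 = 0.5958
Iter 3: z = -0.0537 + -0.0926i, |z|^2 = 0.0115
Iter 4: z = -0.1317 + -0.6741i, |z|^2 = 0.4717
Iter 5: z = -0.5630 + -0.5065i, |z|^2 = 0.5735
Iter 6: z = -0.0655 + -0.1137i, |z|^2 = 0.0172
Iter 7: z = -0.1346 + -0.6691i, |z|^2 = 0.4658
Iter 8: z = -0.5556 + -0.5038i, |z|^2 = 0.5625
Iter 9: z = -0.0712 + -0.1242i, |z|^2 = 0.0205
Iter 10: z = -0.1364 + -0.6663i, |z|^2 = 0.4626
Iter 11: z = -0.5514 + -0.5023i, |z|^2 = 0.5563
Iter 12: z = -0.0743 + -0.1301i, |z|^2 = 0.0224
Iter 13: z = -0.1374 + -0.6647i, |z|^2 = 0.4607
Iter 14: z = -0.5489 + -0.5013i, |z|^2 = 0.5527
Iter 15: z = -0.0760 + -0.1336i, |z|^2 = 0.0236
Iter 16: z = -0.1381 + -0.6637i, |z|^2 = 0.4595
Iter 17: z = -0.5474 + -0.5007i, |z|^2 = 0.5504
Iter 18: z = -0.0771 + -0.1358i, |z|^2 = 0.0244
Iter 19: z = -0.1385 + -0.6631i, |z|^2 = 0.4588
Did not escape in 20 iterations → in set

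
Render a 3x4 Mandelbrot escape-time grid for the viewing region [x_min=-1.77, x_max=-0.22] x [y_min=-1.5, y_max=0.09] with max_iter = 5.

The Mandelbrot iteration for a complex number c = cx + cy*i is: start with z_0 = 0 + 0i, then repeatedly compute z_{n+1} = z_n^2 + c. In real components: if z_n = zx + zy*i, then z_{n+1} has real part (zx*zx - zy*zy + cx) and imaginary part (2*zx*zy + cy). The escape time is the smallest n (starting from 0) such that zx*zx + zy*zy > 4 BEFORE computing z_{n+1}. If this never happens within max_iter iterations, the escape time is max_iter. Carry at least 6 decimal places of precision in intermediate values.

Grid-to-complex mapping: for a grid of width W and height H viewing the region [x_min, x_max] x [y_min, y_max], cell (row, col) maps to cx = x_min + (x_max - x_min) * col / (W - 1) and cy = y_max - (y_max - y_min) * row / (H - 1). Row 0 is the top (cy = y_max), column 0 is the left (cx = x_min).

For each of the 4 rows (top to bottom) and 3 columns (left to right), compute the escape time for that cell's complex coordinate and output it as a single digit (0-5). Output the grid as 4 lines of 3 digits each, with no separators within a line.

Answer: 455
355
135
122

Derivation:
(row=0, col=0): c = -1.7700 + 0.0900i → escape time 4
(row=0, col=1): c = -0.9950 + 0.0900i → escape time 5
(row=0, col=2): c = -0.2200 + 0.0900i → escape time 5
(row=1, col=0): c = -1.7700 + -0.4400i → escape time 3
(row=1, col=1): c = -0.9950 + -0.4400i → escape time 5
(row=1, col=2): c = -0.2200 + -0.4400i → escape time 5
(row=2, col=0): c = -1.7700 + -0.9700i → escape time 1
(row=2, col=1): c = -0.9950 + -0.9700i → escape time 3
(row=2, col=2): c = -0.2200 + -0.9700i → escape time 5
(row=3, col=0): c = -1.7700 + -1.5000i → escape time 1
(row=3, col=1): c = -0.9950 + -1.5000i → escape time 2
(row=3, col=2): c = -0.2200 + -1.5000i → escape time 2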